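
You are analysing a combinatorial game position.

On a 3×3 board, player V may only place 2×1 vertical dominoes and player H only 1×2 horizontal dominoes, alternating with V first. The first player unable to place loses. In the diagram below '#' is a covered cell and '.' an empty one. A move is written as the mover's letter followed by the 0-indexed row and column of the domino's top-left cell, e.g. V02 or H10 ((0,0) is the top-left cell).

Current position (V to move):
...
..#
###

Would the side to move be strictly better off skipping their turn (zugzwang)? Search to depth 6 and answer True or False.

p1 V@[.../..#/###]: V00[#../#.#/###]-1 V01[.#./.##/###]+1*
p2 H@[.#./.##/###] terminal -1; root [.../..#/###] d6
suppose V passes — search the same position with H to move:
pass> p1 H@[.../..#/###]: H00[##./..#/###]+1* H01[.##/..#/###]-1 H10[.../###/###]+1
pass> p2 V@[##./..#/###] terminal -1; root [.../..#/###] d6
for V: play +1, pass -1

zugzwang(.../..#/###, V) = False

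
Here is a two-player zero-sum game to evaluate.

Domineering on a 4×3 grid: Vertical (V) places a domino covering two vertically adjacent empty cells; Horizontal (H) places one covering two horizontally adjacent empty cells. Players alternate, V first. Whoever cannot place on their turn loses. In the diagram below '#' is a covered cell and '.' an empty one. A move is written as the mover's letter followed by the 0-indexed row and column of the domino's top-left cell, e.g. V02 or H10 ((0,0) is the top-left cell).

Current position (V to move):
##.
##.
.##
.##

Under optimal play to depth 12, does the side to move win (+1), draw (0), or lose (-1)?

value(##./##./.##/.##, V) = +1

[##./##./.##/.##] V move#1: V02:+1/###/###/.##/.##*, V20:+1/##./##./###/###
[###/###/.##/.##] end (terminal -1, H#2); searched ##./##./.##/.## to 12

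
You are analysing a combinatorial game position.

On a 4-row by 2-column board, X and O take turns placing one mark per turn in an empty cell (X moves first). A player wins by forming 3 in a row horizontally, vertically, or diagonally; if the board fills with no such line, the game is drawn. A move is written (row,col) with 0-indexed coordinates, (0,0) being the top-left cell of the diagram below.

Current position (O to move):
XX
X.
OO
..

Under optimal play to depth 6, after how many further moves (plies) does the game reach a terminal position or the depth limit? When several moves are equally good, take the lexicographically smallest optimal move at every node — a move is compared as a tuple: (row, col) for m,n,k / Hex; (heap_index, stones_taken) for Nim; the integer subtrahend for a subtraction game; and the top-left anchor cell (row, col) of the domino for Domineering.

PV length from [XX/X./OO/..]: 3 plies

[XX/X./OO/..] O move#1: (1,1):+0/XX/XO/OO/..*, (3,0):+0/XX/X./OO/O., (3,1):+0/XX/X./OO/.O
[XX/XO/OO/..] X move#2: (3,0):-1/XX/XO/OO/X., (3,1):+0/XX/XO/OO/.X*
[XX/XO/OO/.X] O move#3: (3,0):+0/XX/XO/OO/OX*
[XX/XO/OO/OX] end (terminal +0, X#4); searched XX/X./OO/.. to 6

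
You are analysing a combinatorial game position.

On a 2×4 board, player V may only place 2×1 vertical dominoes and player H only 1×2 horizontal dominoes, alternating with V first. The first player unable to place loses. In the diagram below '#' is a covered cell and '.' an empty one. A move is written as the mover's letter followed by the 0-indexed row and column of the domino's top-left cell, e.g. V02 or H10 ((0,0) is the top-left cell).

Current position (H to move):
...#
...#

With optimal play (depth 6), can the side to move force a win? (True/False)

H winning at [...#/...#]: True

p1 H@[...#/...#]: H00[##.#/...#]+1* H01[.###/...#]+1 H10[...#/##.#]+1 H11[...#/.###]+1
p2 V@[##.#/...#]: V02[####/..##]-1*
p3 H@[####/..##]: H10[####/####]+1*
p4 V@[####/####] terminal -1; root [...#/...#] d6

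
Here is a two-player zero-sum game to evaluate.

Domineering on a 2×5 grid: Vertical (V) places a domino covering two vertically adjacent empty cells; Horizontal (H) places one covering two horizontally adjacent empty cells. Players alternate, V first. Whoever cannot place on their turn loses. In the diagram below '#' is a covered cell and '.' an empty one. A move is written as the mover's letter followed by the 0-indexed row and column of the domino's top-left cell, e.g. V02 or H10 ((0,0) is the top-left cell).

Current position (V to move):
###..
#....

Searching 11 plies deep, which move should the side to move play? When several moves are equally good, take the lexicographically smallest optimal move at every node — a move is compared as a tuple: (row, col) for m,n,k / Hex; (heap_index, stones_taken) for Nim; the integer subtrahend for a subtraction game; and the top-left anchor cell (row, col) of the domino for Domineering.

ply 1, V at ###../#.... | V03=+1→####./#..#.*; V04=-1→###.#/#...#
ply 2, H at ####./#..#. | H11=-1→####./####.*
ply 3, V at ####./####. | V04=+1→#####/#####*
ply 4: #####/##### is terminal -1 (H); from ###../#.... depth 11

V's best at [###../#....]: V03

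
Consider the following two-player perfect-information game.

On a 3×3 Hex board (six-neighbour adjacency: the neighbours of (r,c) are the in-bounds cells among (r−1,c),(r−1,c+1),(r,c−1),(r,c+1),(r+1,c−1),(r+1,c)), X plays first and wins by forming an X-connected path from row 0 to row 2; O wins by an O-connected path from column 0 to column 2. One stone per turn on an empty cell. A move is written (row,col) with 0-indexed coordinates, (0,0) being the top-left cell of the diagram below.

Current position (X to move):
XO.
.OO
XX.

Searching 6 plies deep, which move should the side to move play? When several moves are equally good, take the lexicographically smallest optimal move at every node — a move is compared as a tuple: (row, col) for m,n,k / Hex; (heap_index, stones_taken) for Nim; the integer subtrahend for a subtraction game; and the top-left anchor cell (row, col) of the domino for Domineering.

X's best at [XO./.OO/XX.]: (1,0)

[XO./.OO/XX.] X move#1: (0,2):-1/XOX/.OO/XX., (1,0):+1/XO./XOO/XX.*, (2,2):-1/XO./.OO/XXX
[XO./XOO/XX.] end (terminal -1, O#2); searched XO./.OO/XX. to 6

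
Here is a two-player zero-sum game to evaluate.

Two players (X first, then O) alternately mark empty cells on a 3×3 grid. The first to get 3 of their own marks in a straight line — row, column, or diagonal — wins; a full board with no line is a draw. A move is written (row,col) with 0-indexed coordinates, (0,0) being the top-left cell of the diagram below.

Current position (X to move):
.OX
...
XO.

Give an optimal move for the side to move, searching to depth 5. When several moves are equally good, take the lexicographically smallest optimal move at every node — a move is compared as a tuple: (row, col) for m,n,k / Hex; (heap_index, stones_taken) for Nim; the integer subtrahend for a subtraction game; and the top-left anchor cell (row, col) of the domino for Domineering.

X's best at [.OX/.../XO.]: (1,1)

p1 X@[.OX/.../XO.]: (0,0)[XOX/.../XO.]-1 (1,0)[.OX/X../XO.]-1 (1,1)[.OX/.X./XO.]+1* (1,2)[.OX/..X/XO.]-1 (2,2)[.OX/.../XOX]-1
p2 O@[.OX/.X./XO.] terminal -1; root [.OX/.../XO.] d5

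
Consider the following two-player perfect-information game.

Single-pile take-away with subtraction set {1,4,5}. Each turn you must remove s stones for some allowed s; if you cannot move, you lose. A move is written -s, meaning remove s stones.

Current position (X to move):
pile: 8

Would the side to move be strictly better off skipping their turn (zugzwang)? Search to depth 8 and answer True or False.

zugzwang(8, X) = True

[8] X move#1: -1:-1/7*, -4:-1/4, -5:-1/3
[7] O move#2: -1:-1/6, -4:-1/3, -5:+1/2*
[2] X move#3: -1:-1/1*
[1] O move#4: -1:+1/0*
[0] end (terminal -1, X#5); searched 8 to 8
suppose X passes — search the same position with O to move:
pass> [8] O move#1: -1:-1/7*, -4:-1/4, -5:-1/3
pass> [7] X move#2: -1:-1/6, -4:-1/3, -5:+1/2*
pass> [2] O move#3: -1:-1/1*
pass> [1] X move#4: -1:+1/0*
pass> [0] end (terminal -1, O#5); searched 8 to 8
for X: play -1, pass +1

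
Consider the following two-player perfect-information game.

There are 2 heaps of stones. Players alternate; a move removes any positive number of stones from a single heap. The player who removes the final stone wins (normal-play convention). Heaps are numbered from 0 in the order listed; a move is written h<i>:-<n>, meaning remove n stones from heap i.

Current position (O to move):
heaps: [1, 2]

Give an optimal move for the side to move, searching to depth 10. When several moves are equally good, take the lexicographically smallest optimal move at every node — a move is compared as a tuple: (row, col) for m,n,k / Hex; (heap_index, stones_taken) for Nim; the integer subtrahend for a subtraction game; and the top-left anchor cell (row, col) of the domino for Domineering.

p1 O@[(1,2)]: h0:-1[(0,2)]-1 h1:-1[(1,1)]+1* h1:-2[(1,0)]-1
p2 X@[(1,1)]: h0:-1[(0,1)]-1* h1:-1[(1,0)]-1
p3 O@[(0,1)]: h1:-1[(0,0)]+1*
p4 X@[(0,0)] terminal -1; root [(1,2)] d10

O's best at [(1,2)]: h1:-1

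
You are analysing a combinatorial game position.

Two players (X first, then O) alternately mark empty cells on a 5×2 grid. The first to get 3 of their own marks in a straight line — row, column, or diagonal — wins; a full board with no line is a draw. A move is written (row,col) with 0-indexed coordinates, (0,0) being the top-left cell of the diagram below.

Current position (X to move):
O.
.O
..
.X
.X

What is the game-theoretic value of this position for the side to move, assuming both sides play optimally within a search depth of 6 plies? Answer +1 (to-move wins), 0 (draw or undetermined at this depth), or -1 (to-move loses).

p1 X@[O./.O/../.X/.X]: (0,1)[OX/.O/../.X/.X]+0 (1,0)[O./XO/../.X/.X]+0 (2,0)[O./.O/X./.X/.X]+0 (2,1)[O./.O/.X/.X/.X]+1* (3,0)[O./.O/../XX/.X]+0 (4,0)[O./.O/../.X/XX]+0
p2 O@[O./.O/.X/.X/.X] terminal -1; root [O./.O/../.X/.X] d6

value(O./.O/../.X/.X, X) = +1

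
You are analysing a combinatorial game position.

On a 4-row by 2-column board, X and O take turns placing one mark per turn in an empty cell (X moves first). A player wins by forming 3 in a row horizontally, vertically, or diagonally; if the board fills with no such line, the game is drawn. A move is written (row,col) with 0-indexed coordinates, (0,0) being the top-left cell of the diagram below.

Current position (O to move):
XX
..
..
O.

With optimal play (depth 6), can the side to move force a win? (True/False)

O winning at [XX/../../O.]: False

p1 O@[XX/../../O.]: (1,0)[XX/O./../O.]+0* (1,1)[XX/.O/../O.]+0 (2,0)[XX/../O./O.]+0 (2,1)[XX/../.O/O.]+0 (3,1)[XX/../../OO]+0
p2 X@[XX/O./../O.]: (1,1)[XX/OX/../O.]-1 (2,0)[XX/O./X./O.]+0* (2,1)[XX/O./.X/O.]-1 (3,1)[XX/O./../OX]-1
p3 O@[XX/O./X./O.]: (1,1)[XX/OO/X./O.]+0* (2,1)[XX/O./XO/O.]+0 (3,1)[XX/O./X./OO]+0
p4 X@[XX/OO/X./O.]: (2,1)[XX/OO/XX/O.]+0* (3,1)[XX/OO/X./OX]+0
p5 O@[XX/OO/XX/O.]: (3,1)[XX/OO/XX/OO]+0*
p6 X@[XX/OO/XX/OO] terminal +0; root [XX/../../O.] d6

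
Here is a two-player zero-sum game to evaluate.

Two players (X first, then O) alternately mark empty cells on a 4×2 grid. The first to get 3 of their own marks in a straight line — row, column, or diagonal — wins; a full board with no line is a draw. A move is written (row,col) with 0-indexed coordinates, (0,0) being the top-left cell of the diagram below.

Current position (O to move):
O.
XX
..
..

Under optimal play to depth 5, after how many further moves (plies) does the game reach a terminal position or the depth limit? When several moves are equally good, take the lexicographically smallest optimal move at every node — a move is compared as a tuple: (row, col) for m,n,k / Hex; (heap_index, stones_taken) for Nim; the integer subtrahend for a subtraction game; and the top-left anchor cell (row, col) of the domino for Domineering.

PV length from [O./XX/../..]: 5 plies

[O./XX/../..] O move#1: (0,1):+0/OO/XX/../..*, (2,0):-1/O./XX/O./.., (2,1):+0/O./XX/.O/.., (3,0):-1/O./XX/../O., (3,1):+0/O./XX/../.O
[OO/XX/../..] X move#2: (2,0):+0/OO/XX/X./..*, (2,1):+0/OO/XX/.X/.., (3,0):+0/OO/XX/../X., (3,1):+0/OO/XX/../.X
[OO/XX/X./..] O move#3: (2,1):-1/OO/XX/XO/.., (3,0):+0/OO/XX/X./O.*, (3,1):-1/OO/XX/X./.O
[OO/XX/X./O.] X move#4: (2,1):+0/OO/XX/XX/O.*, (3,1):+0/OO/XX/X./OX
[OO/XX/XX/O.] O move#5: (3,1):+0/OO/XX/XX/OO*
[OO/XX/XX/OO] end (terminal +0, X#6); searched O./XX/../.. to 5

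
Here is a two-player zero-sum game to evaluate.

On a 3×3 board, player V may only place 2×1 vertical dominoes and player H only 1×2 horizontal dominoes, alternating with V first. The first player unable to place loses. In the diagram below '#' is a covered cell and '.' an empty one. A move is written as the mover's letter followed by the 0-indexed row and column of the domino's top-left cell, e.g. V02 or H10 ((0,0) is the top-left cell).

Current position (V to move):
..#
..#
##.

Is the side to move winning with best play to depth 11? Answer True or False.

p1 V@[..#/..#/##.]: V00[#.#/#.#/##.]+1* V01[.##/.##/##.]+1
p2 H@[#.#/#.#/##.] terminal -1; root [..#/..#/##.] d11

V winning at [..#/..#/##.]: True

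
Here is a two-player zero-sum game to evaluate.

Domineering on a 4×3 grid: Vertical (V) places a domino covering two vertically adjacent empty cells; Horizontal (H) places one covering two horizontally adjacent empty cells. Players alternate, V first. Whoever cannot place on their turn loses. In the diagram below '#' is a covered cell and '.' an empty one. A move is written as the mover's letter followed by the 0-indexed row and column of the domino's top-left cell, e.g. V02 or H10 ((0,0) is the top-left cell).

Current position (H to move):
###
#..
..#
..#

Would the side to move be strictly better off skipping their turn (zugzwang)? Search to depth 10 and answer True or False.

zugzwang(###/#../..#/..#, H) = False

p1 H@[###/#../..#/..#]: H11[###/###/..#/..#]-1 H20[###/#../###/..#]+1* H30[###/#../..#/###]-1
p2 V@[###/#../###/..#] terminal -1; root [###/#../..#/..#] d10
pass branch (V moves first from the same position):
  | p1 V@[###/#../..#/..#]: V11[###/##./.##/..#]-1 V20[###/#../#.#/#.#]+1* V21[###/#../.##/.##]+1
  | p2 H@[###/#../#.#/#.#]: H11[###/###/#.#/#.#]-1*
  | p3 V@[###/###/#.#/#.#]: V21[###/###/###/###]+1*
  | p4 H@[###/###/###/###] terminal -1; root [###/#../..#/..#] d10
H moving scores +1; H passing scores -1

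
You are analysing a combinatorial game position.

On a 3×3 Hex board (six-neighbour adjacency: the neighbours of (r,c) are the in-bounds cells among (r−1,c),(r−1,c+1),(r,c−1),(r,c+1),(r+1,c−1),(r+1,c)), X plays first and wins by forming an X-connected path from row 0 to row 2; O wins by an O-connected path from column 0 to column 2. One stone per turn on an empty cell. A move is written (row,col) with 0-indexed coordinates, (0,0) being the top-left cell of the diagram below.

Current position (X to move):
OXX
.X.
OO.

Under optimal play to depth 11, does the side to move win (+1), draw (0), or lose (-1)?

[OXX/.X./OO.] X move#1: (1,0):-1/OXX/XX./OO.*, (1,2):-1/OXX/.XX/OO., (2,2):-1/OXX/.X./OOX
[OXX/XX./OO.] O move#2: (1,2):+1/OXX/XXO/OO.*, (2,2):+1/OXX/XX./OOO
[OXX/XXO/OO.] end (terminal -1, X#3); searched OXX/.X./OO. to 11

value(OXX/.X./OO., X) = -1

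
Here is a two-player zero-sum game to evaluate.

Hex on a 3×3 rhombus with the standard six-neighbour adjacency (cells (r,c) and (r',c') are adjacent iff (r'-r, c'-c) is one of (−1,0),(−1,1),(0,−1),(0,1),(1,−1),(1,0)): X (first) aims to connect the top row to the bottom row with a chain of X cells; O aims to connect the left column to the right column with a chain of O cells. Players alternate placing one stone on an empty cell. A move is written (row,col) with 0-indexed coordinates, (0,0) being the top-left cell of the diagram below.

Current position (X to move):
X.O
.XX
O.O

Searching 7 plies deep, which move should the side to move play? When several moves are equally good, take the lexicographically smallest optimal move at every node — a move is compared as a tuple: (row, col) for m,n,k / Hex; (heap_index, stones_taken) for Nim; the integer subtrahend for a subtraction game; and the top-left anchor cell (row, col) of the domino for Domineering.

p1 X@[X.O/.XX/O.O]: (0,1)[XXO/.XX/O.O]-1 (1,0)[X.O/XXX/O.O]-1 (2,1)[X.O/.XX/OXO]+1*
p2 O@[X.O/.XX/OXO]: (0,1)[XOO/.XX/OXO]-1* (1,0)[X.O/OXX/OXO]-1
p3 X@[XOO/.XX/OXO]: (1,0)[XOO/XXX/OXO]+1*
p4 O@[XOO/XXX/OXO] terminal -1; root [X.O/.XX/O.O] d7

X's best at [X.O/.XX/O.O]: (2,1)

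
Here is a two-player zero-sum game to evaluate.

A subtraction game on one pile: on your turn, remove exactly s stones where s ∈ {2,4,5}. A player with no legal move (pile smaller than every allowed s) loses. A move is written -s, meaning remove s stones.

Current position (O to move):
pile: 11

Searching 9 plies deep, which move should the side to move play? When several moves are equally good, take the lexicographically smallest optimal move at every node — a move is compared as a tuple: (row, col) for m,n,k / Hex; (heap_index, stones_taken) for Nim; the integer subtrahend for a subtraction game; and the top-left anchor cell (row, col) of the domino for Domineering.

O's best at [11]: -4

p1 O@[11]: -2[9]-1 -4[7]+1* -5[6]-1
p2 X@[7]: -2[5]-1* -4[3]-1 -5[2]-1
p3 O@[5]: -2[3]-1 -4[1]+1* -5[0]+1
p4 X@[1] terminal -1; root [11] d9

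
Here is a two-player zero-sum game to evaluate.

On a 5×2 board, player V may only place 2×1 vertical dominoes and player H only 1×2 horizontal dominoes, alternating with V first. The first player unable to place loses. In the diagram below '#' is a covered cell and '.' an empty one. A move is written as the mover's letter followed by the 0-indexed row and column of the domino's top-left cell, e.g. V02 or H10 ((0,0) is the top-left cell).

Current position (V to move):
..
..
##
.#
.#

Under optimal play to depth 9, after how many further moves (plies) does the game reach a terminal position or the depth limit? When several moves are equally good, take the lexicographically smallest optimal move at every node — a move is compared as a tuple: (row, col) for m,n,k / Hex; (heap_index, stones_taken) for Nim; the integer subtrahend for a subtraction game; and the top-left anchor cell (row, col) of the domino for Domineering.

ply 1, V at ../../##/.#/.# | V00=+1→#./#./##/.#/.#*; V01=+1→.#/.#/##/.#/.#; V30=-1→../../##/##/##
ply 2: #./#./##/.#/.# is terminal -1 (H); from ../../##/.#/.# depth 9

PV length from [../../##/.#/.#]: 1 ply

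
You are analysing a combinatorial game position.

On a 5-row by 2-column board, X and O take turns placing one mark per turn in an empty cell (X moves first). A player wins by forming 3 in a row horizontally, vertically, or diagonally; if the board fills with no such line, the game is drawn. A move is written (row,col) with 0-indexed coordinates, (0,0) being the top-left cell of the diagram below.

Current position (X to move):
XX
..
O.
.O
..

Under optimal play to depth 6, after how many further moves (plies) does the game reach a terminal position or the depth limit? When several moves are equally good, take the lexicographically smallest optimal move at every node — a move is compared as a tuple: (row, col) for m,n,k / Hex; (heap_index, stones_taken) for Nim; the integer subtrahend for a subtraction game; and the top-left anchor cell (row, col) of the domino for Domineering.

ply 1, X at XX/../O./.O/.. | (1,0)=-1→XX/X./O./.O/..; (1,1)=-1→XX/.X/O./.O/..; (2,1)=+0→XX/../OX/.O/..*; (3,0)=-1→XX/../O./XO/..; (4,0)=-1→XX/../O./.O/X.; (4,1)=-1→XX/../O./.O/.X
ply 2, O at XX/../OX/.O/.. | (1,0)=-1→XX/O./OX/.O/..; (1,1)=+0→XX/.O/OX/.O/..*; (3,0)=-1→XX/../OX/OO/..; (4,0)=-1→XX/../OX/.O/O.; (4,1)=-1→XX/../OX/.O/.O
ply 3, X at XX/.O/OX/.O/.. | (1,0)=+0→XX/XO/OX/.O/..*; (3,0)=+0→XX/.O/OX/XO/..; (4,0)=+0→XX/.O/OX/.O/X.; (4,1)=-1→XX/.O/OX/.O/.X
ply 4, O at XX/XO/OX/.O/.. | (3,0)=+0→XX/XO/OX/OO/..*; (4,0)=+0→XX/XO/OX/.O/O.; (4,1)=+0→XX/XO/OX/.O/.O
ply 5, X at XX/XO/OX/OO/.. | (4,0)=+0→XX/XO/OX/OO/X.*; (4,1)=-1→XX/XO/OX/OO/.X
ply 6, O at XX/XO/OX/OO/X. | (4,1)=+0→XX/XO/OX/OO/XO*
ply 7: XX/XO/OX/OO/XO is terminal +0 (X); from XX/../O./.O/.. depth 6

PV length from [XX/../O./.O/..]: 6 plies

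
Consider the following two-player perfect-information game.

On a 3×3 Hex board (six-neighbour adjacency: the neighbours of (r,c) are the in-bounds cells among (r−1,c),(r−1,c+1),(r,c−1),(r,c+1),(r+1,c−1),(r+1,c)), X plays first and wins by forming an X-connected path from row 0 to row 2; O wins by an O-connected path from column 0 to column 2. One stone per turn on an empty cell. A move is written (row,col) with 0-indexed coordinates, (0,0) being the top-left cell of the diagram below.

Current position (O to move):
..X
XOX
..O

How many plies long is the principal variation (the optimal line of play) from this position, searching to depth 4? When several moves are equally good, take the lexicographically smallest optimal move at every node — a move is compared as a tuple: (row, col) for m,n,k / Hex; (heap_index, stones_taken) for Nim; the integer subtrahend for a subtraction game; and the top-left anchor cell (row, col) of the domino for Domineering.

p1 O@[..X/XOX/..O]: (0,0)[O.X/XOX/..O]-1* (0,1)[.OX/XOX/..O]-1 (2,0)[..X/XOX/O.O]-1 (2,1)[..X/XOX/.OO]-1
p2 X@[O.X/XOX/..O]: (0,1)[OXX/XOX/..O]+1* (2,0)[O.X/XOX/X.O]+1 (2,1)[O.X/XOX/.XO]+1
p3 O@[OXX/XOX/..O]: (2,0)[OXX/XOX/O.O]-1* (2,1)[OXX/XOX/.OO]-1
p4 X@[OXX/XOX/O.O]: (2,1)[OXX/XOX/OXO]+1*
p5 O@[OXX/XOX/OXO] terminal -1; root [..X/XOX/..O] d4

PV length from [..X/XOX/..O]: 4 plies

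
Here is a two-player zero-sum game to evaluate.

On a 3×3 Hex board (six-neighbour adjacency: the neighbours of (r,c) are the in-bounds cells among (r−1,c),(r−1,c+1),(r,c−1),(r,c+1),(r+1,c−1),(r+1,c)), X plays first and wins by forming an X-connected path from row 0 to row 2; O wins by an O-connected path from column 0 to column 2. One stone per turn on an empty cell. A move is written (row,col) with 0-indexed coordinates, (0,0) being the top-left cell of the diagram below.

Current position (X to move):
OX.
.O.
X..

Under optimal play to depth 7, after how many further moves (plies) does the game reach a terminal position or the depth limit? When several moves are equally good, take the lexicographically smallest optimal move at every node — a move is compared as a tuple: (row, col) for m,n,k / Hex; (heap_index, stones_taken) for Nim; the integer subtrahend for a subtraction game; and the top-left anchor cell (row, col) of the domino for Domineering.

PV length from [OX./.O./X..]: 5 plies

ply 1, X at OX./.O./X.. | (0,2)=+1→OXX/.O./X..*; (1,0)=+1→OX./XO./X..; (1,2)=+1→OX./.OX/X..; (2,1)=-1→OX./.O./XX.; (2,2)=-1→OX./.O./X.X
ply 2, O at OXX/.O./X.. | (1,0)=-1→OXX/OO./X..*; (1,2)=-1→OXX/.OO/X..; (2,1)=-1→OXX/.O./XO.; (2,2)=-1→OXX/.O./X.O
ply 3, X at OXX/OO./X.. | (1,2)=+1→OXX/OOX/X..*; (2,1)=-1→OXX/OO./XX.; (2,2)=-1→OXX/OO./X.X
ply 4, O at OXX/OOX/X.. | (2,1)=-1→OXX/OOX/XO.*; (2,2)=-1→OXX/OOX/X.O
ply 5, X at OXX/OOX/XO. | (2,2)=+1→OXX/OOX/XOX*
ply 6: OXX/OOX/XOX is terminal -1 (O); from OX./.O./X.. depth 7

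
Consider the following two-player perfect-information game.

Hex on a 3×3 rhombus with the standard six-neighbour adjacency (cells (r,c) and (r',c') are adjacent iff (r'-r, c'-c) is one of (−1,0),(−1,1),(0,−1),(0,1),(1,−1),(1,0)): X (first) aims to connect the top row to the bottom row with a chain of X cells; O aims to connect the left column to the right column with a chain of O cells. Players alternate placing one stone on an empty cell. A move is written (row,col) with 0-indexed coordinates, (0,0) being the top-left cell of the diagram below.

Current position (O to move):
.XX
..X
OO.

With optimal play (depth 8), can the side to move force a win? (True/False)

[.XX/..X/OO.] O move#1: (0,0):-1/OXX/..X/OO., (1,0):-1/.XX/O.X/OO., (1,1):-1/.XX/.OX/OO., (2,2):+1/.XX/..X/OOO*
[.XX/..X/OOO] end (terminal -1, X#2); searched .XX/..X/OO. to 8

O winning at [.XX/..X/OO.]: True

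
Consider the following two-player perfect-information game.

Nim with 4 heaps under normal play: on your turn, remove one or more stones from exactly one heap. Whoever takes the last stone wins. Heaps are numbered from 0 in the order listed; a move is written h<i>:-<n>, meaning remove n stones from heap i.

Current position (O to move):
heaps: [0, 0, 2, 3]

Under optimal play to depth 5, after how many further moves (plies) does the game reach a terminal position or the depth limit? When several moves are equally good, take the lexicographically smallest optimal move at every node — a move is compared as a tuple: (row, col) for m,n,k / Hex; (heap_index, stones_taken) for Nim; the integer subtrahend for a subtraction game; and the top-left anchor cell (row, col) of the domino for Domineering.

ply 1, O at (0,0,2,3) | h2:-1=-1→(0,0,1,3); h2:-2=-1→(0,0,0,3); h3:-1=+1→(0,0,2,2)*; h3:-2=-1→(0,0,2,1); h3:-3=-1→(0,0,2,0)
ply 2, X at (0,0,2,2) | h2:-1=-1→(0,0,1,2)*; h2:-2=-1→(0,0,0,2); h3:-1=-1→(0,0,2,1); h3:-2=-1→(0,0,2,0)
ply 3, O at (0,0,1,2) | h2:-1=-1→(0,0,0,2); h3:-1=+1→(0,0,1,1)*; h3:-2=-1→(0,0,1,0)
ply 4, X at (0,0,1,1) | h2:-1=-1→(0,0,0,1)*; h3:-1=-1→(0,0,1,0)
ply 5, O at (0,0,0,1) | h3:-1=+1→(0,0,0,0)*
ply 6: (0,0,0,0) is terminal -1 (X); from (0,0,2,3) depth 5

PV length from [(0,0,2,3)]: 5 plies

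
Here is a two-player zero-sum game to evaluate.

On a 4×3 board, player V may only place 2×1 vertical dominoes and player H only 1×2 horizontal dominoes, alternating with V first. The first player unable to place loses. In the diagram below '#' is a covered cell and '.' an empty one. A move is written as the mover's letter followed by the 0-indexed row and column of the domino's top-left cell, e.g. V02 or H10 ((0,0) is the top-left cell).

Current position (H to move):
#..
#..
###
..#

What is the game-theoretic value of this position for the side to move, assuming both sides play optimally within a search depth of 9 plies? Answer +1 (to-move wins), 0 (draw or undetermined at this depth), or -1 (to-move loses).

value(#../#../###/..#, H) = +1

p1 H@[#../#../###/..#]: H01[###/#../###/..#]+1* H11[#../###/###/..#]+1 H30[#../#../###/###]-1
p2 V@[###/#../###/..#] terminal -1; root [#../#../###/..#] d9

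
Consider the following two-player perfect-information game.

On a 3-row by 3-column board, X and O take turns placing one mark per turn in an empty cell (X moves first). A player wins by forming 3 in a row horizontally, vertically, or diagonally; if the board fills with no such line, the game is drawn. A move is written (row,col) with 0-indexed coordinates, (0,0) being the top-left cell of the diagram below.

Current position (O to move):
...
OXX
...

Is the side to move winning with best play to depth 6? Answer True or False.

p1 O@[.../OXX/...]: (0,0)[O../OXX/...]+0* (0,1)[.O./OXX/...]-1 (0,2)[..O/OXX/...]+0 (2,0)[.../OXX/O..]+0 (2,1)[.../OXX/.O.]-1 (2,2)[.../OXX/..O]+0
p2 X@[O../OXX/...]: (0,1)[OX./OXX/...]-1 (0,2)[O.X/OXX/...]-1 (2,0)[O../OXX/X..]+0* (2,1)[O../OXX/.X.]-1 (2,2)[O../OXX/..X]-1
p3 O@[O../OXX/X..]: (0,1)[OO./OXX/X..]-1 (0,2)[O.O/OXX/X..]+0* (2,1)[O../OXX/XO.]-1 (2,2)[O../OXX/X.O]-1
p4 X@[O.O/OXX/X..]: (0,1)[OXO/OXX/X..]+0* (2,1)[O.O/OXX/XX.]-1 (2,2)[O.O/OXX/X.X]-1
p5 O@[OXO/OXX/X..]: (2,1)[OXO/OXX/XO.]+0* (2,2)[OXO/OXX/X.O]-1
p6 X@[OXO/OXX/XO.]: (2,2)[OXO/OXX/XOX]+0*
p7 O@[OXO/OXX/XOX] terminal +0; root [.../OXX/...] d6

O winning at [.../OXX/...]: False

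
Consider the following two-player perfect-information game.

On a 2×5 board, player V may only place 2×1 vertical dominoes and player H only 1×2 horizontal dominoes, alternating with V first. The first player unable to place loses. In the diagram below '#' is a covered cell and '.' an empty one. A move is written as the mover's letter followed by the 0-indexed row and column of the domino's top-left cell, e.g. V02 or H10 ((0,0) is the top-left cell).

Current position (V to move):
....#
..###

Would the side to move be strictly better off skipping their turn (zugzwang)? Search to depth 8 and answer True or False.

zugzwang(....#/..###, V) = False

[....#/..###] V move#1: V00:-1/#...#/#.###, V01:+1/.#..#/.####*
[.#..#/.####] H move#2: H02:-1/.####/.####*
[.####/.####] V move#3: V00:+1/#####/#####*
[#####/#####] end (terminal -1, H#4); searched ....#/..### to 8
suppose V passes — search the same position with H to move:
pass> [....#/..###] H move#1: H00:+1/##..#/..###*, H01:-1/.##.#/..###, H02:-1/..###/..###, H10:+1/....#/#####
pass> [##..#/..###] end (terminal -1, V#2); searched ....#/..### to 8
for V: play +1, pass -1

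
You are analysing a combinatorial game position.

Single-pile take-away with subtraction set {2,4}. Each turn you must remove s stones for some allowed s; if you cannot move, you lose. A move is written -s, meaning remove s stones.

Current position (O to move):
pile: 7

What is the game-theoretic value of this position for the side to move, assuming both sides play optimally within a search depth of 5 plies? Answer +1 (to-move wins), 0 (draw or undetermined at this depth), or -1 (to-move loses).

[7] O move#1: -2:-1/5*, -4:-1/3
[5] X move#2: -2:-1/3, -4:+1/1*
[1] end (terminal -1, O#3); searched 7 to 5

value(7, O) = -1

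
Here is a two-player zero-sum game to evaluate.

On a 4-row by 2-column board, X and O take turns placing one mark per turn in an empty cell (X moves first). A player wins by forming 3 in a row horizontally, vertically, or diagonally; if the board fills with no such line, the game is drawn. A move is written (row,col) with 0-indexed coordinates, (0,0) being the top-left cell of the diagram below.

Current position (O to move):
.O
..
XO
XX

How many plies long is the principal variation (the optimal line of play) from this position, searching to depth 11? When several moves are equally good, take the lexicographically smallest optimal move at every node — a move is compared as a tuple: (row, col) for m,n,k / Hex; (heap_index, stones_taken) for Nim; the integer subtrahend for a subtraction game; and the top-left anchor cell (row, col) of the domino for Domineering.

ply 1, O at .O/../XO/XX | (0,0)=-1→OO/../XO/XX; (1,0)=+0→.O/O./XO/XX; (1,1)=+1→.O/.O/XO/XX*
ply 2: .O/.O/XO/XX is terminal -1 (X); from .O/../XO/XX depth 11

PV length from [.O/../XO/XX]: 1 ply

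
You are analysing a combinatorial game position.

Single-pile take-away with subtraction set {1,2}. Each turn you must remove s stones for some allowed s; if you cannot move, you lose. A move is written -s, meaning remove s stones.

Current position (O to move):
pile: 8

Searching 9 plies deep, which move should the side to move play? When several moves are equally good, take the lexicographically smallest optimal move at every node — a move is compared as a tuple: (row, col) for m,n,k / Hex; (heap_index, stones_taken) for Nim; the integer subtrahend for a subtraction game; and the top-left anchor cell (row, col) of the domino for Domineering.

O's best at [8]: -2

ply 1, O at 8 | -1=-1→7; -2=+1→6*
ply 2, X at 6 | -1=-1→5*; -2=-1→4
ply 3, O at 5 | -1=-1→4; -2=+1→3*
ply 4, X at 3 | -1=-1→2*; -2=-1→1
ply 5, O at 2 | -1=-1→1; -2=+1→0*
ply 6: 0 is terminal -1 (X); from 8 depth 9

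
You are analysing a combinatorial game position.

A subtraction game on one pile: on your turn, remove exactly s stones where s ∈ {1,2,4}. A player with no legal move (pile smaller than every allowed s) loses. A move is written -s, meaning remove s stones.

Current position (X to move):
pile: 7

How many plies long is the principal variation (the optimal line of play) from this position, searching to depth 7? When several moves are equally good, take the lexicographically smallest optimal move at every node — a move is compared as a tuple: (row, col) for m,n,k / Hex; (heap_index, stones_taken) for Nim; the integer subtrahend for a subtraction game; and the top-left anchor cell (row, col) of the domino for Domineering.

PV length from [7]: 5 plies

[7] X move#1: -1:+1/6*, -2:-1/5, -4:+1/3
[6] O move#2: -1:-1/5*, -2:-1/4, -4:-1/2
[5] X move#3: -1:-1/4, -2:+1/3*, -4:-1/1
[3] O move#4: -1:-1/2*, -2:-1/1
[2] X move#5: -1:-1/1, -2:+1/0*
[0] end (terminal -1, O#6); searched 7 to 7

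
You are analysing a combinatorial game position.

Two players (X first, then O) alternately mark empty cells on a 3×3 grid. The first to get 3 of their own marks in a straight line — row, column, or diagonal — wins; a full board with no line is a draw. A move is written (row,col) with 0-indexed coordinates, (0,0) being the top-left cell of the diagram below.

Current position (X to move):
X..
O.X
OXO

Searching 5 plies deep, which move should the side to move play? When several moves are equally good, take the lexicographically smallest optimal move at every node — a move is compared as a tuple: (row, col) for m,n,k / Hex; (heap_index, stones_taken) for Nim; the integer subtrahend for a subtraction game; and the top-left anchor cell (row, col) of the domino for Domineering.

X's best at [X../O.X/OXO]: (0,1)

ply 1, X at X../O.X/OXO | (0,1)=+1→XX./O.X/OXO*; (0,2)=+0→X.X/O.X/OXO; (1,1)=+0→X../OXX/OXO
ply 2, O at XX./O.X/OXO | (0,2)=-1→XXO/O.X/OXO*; (1,1)=-1→XX./OOX/OXO
ply 3, X at XXO/O.X/OXO | (1,1)=+1→XXO/OXX/OXO*
ply 4: XXO/OXX/OXO is terminal -1 (O); from X../O.X/OXO depth 5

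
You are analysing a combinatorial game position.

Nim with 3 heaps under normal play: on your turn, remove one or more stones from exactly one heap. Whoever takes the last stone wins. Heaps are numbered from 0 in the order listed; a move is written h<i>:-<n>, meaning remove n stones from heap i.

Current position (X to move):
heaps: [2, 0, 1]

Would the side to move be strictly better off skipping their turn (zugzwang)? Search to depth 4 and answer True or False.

ply 1, X at (2,0,1) | h0:-1=+1→(1,0,1)*; h0:-2=-1→(0,0,1); h2:-1=-1→(2,0,0)
ply 2, O at (1,0,1) | h0:-1=-1→(0,0,1)*; h2:-1=-1→(1,0,0)
ply 3, X at (0,0,1) | h2:-1=+1→(0,0,0)*
ply 4: (0,0,0) is terminal -1 (O); from (2,0,1) depth 4
pass branch (O moves first from the same position):
  | ply 1, O at (2,0,1) | h0:-1=+1→(1,0,1)*; h0:-2=-1→(0,0,1); h2:-1=-1→(2,0,0)
  | ply 2, X at (1,0,1) | h0:-1=-1→(0,0,1)*; h2:-1=-1→(1,0,0)
  | ply 3, O at (0,0,1) | h2:-1=+1→(0,0,0)*
  | ply 4: (0,0,0) is terminal -1 (X); from (2,0,1) depth 4
X moving scores +1; X passing scores -1

zugzwang((2,0,1), X) = False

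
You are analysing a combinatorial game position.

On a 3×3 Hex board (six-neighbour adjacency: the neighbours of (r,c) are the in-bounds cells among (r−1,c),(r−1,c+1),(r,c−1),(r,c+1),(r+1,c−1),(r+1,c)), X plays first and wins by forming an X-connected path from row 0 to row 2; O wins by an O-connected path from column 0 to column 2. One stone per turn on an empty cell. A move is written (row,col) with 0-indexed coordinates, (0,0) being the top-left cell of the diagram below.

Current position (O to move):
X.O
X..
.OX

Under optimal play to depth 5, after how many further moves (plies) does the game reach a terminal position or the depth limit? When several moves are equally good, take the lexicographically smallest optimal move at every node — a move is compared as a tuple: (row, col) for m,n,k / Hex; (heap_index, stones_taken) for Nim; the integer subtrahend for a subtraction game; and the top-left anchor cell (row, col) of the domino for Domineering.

PV length from [X.O/X../.OX]: 3 plies

p1 O@[X.O/X../.OX]: (0,1)[XOO/X../.OX]-1 (1,1)[X.O/XO./.OX]-1 (1,2)[X.O/X.O/.OX]-1 (2,0)[X.O/X../OOX]+1*
p2 X@[X.O/X../OOX]: (0,1)[XXO/X../OOX]-1* (1,1)[X.O/XX./OOX]-1 (1,2)[X.O/X.X/OOX]-1
p3 O@[XXO/X../OOX]: (1,1)[XXO/XO./OOX]+1* (1,2)[XXO/X.O/OOX]+1
p4 X@[XXO/XO./OOX] terminal -1; root [X.O/X../.OX] d5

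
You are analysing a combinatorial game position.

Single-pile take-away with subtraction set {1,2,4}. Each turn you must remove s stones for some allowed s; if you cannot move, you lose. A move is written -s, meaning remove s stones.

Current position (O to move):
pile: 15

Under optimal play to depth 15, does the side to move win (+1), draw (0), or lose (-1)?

p1 O@[15]: -1[14]-1* -2[13]-1 -4[11]-1
p2 X@[14]: -1[13]-1 -2[12]+1* -4[10]-1
p3 O@[12]: -1[11]-1* -2[10]-1 -4[8]-1
p4 X@[11]: -1[10]-1 -2[9]+1* -4[7]-1
p5 O@[9]: -1[8]-1* -2[7]-1 -4[5]-1
p6 X@[8]: -1[7]-1 -2[6]+1* -4[4]-1
p7 O@[6]: -1[5]-1* -2[4]-1 -4[2]-1
p8 X@[5]: -1[4]-1 -2[3]+1* -4[1]-1
p9 O@[3]: -1[2]-1* -2[1]-1
p10 X@[2]: -1[1]-1 -2[0]+1*
p11 O@[0] terminal -1; root [15] d15

value(15, O) = -1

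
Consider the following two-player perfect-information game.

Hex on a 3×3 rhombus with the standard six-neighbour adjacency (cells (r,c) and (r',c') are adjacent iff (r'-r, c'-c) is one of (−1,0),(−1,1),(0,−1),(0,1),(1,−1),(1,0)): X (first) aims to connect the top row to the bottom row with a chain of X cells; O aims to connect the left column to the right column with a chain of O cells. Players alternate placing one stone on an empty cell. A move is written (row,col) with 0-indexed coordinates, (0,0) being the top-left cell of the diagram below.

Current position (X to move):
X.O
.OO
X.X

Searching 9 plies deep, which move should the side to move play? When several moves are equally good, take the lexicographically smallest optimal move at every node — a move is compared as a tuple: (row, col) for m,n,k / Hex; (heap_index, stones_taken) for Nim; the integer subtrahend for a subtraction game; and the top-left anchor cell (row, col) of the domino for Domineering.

ply 1, X at X.O/.OO/X.X | (0,1)=-1→XXO/.OO/X.X; (1,0)=+1→X.O/XOO/X.X*; (2,1)=-1→X.O/.OO/XXX
ply 2: X.O/XOO/X.X is terminal -1 (O); from X.O/.OO/X.X depth 9

X's best at [X.O/.OO/X.X]: (1,0)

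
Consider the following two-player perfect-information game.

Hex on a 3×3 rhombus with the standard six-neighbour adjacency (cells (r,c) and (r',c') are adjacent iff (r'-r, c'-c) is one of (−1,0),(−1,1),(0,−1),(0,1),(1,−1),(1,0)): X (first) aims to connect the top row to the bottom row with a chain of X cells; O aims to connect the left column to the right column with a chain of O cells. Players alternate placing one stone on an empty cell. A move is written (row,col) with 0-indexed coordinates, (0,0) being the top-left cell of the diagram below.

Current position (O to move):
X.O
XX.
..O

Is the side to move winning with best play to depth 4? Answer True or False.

O winning at [X.O/XX./..O]: False

[X.O/XX./..O] O move#1: (0,1):-1/XOO/XX./..O*, (1,2):-1/X.O/XXO/..O, (2,0):-1/X.O/XX./O.O, (2,1):-1/X.O/XX./.OO
[XOO/XX./..O] X move#2: (1,2):+1/XOO/XXX/..O*, (2,0):+1/XOO/XX./X.O, (2,1):+1/XOO/XX./.XO
[XOO/XXX/..O] O move#3: (2,0):-1/XOO/XXX/O.O*, (2,1):-1/XOO/XXX/.OO
[XOO/XXX/O.O] X move#4: (2,1):+1/XOO/XXX/OXO*
[XOO/XXX/OXO] end (terminal -1, O#5); searched X.O/XX./..O to 4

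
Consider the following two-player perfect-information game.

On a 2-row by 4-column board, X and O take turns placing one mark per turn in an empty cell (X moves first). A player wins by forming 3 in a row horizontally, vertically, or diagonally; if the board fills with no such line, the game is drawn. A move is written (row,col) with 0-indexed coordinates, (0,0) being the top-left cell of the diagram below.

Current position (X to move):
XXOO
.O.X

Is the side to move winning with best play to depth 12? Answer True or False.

p1 X@[XXOO/.O.X]: (1,0)[XXOO/XO.X]+0* (1,2)[XXOO/.OXX]+0
p2 O@[XXOO/XO.X]: (1,2)[XXOO/XOOX]+0*
p3 X@[XXOO/XOOX] terminal +0; root [XXOO/.O.X] d12

X winning at [XXOO/.O.X]: False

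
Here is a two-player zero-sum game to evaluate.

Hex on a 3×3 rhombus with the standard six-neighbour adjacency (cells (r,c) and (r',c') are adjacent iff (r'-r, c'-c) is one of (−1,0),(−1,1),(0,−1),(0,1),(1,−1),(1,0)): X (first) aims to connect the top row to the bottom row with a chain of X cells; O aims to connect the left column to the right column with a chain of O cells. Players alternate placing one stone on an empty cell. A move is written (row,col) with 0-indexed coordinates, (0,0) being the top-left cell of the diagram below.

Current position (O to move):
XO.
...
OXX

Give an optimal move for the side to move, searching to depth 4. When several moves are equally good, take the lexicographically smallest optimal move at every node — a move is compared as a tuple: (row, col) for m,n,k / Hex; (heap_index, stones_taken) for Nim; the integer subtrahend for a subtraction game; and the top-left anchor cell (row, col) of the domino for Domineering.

p1 O@[XO./.../OXX]: (0,2)[XOO/.../OXX]+1* (1,0)[XO./O../OXX]-1 (1,1)[XO./.O./OXX]+1 (1,2)[XO./..O/OXX]-1
p2 X@[XOO/.../OXX]: (1,0)[XOO/X../OXX]-1* (1,1)[XOO/.X./OXX]-1 (1,2)[XOO/..X/OXX]-1
p3 O@[XOO/X../OXX]: (1,1)[XOO/XO./OXX]+1* (1,2)[XOO/X.O/OXX]-1
p4 X@[XOO/XO./OXX] terminal -1; root [XO./.../OXX] d4

O's best at [XO./.../OXX]: (0,2)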